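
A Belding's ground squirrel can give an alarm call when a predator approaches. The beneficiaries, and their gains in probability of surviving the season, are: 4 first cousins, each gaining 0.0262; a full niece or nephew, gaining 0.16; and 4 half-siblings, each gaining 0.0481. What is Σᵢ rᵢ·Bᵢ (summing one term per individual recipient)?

r to a first cousin = 0.125 (first cousins share one grandparent pair — two paths of length 4: r = 2·(1/2)^4 = 1/8).
r to a full niece or nephew = 0.25 (full aunt/uncle↔niece/nephew: two paths of length 3 through the shared grandparent pair: r = 2·(1/2)^3 = 1/4).
r to a half-sibling = 0.25 (half-sibs share one parent — one path of length 2: r = (1/2)^2 = 1/4).
Summing one r·B term per recipient: 4·0.125·0.0262 + 1·0.25·0.16 + 4·0.25·0.0481 = 0.1012.

0.1012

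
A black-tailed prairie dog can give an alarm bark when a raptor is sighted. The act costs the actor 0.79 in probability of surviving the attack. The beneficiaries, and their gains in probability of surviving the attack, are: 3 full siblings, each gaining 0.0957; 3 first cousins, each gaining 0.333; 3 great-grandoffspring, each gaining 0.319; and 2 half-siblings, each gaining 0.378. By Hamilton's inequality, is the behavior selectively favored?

No

Hamilton's rule: the trait is favored when the sum of r·B over every recipient exceeds the actor's cost C.
r to a full sibling = 1/2 (full sibs share both parents — two paths of length 2: r = 2·(1/2)^2 = 1/2).
r to a first cousin = 0.125 (first cousins share one grandparent pair — two paths of length 4: r = 2·(1/2)^4 = 1/8).
r to a great-grandoffspring = 1/8 (three parent–offspring links: r = (1/2)^3 = 1/8).
r to a half-sibling = 0.25 (half-sibs share one parent — one path of length 2: r = (1/2)^2 = 1/4).
Summing one r·B term per recipient: 3·0.5·0.0957 + 3·0.125·0.333 + 3·0.125·0.319 + 2·0.25·0.378 = 0.57705.
0.57705 < 0.79: the indirect benefit is less than the cost.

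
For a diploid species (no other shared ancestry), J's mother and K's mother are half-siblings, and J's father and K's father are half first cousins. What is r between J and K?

0.078125

With two independent routes of shared ancestry, r is the sum of the two contributions.
J and K are related in two ways: half first cousins through their mothers (r = 1/16) and half second cousins through their fathers (r = 1/64).
r = 1/16 + 1/64 = 0.078125.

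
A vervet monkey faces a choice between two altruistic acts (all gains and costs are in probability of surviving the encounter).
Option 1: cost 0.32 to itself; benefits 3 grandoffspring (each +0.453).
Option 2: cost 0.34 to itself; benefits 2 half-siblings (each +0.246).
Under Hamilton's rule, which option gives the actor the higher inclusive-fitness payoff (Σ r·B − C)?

Option 1

Option 1: r to a grandoffspring = 0.25.
Option 1: Σ r·B − C = (3·0.25·0.453) − 0.32 = 0.01975.
Option 2: r to a half-sibling = 0.25.
Option 2: Σ r·B − C = (2·0.25·0.246) − 0.34 = -0.217.
Option 1 has the higher net inclusive-fitness payoff.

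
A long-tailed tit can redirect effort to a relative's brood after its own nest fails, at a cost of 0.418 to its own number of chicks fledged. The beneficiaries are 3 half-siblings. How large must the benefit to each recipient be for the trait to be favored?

r to a half-sibling = 0.25 (half-sibs share one parent — one path of length 2: r = (1/2)^2 = 1/4).
Hamilton's rule with n recipients of equal r: n·r·B > C, so B > C/(n·r) = 0.418/(3·0.25) = 0.5573.

0.5573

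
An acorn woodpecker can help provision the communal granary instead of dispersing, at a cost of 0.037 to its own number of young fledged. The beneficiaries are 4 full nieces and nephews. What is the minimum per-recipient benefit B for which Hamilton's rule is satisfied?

r to a full niece or nephew = 0.25 (full aunt/uncle↔niece/nephew: two paths of length 3 through the shared grandparent pair: r = 2·(1/2)^3 = 1/4).
Hamilton's rule with n recipients of equal r: n·r·B > C, so B > C/(n·r) = 0.037/(4·0.25) = 0.037.

0.037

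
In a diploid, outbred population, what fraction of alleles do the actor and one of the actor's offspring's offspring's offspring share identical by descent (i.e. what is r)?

0.125

Each parent–offspring link contributes a factor of 1/2, and independent paths through distinct common ancestors add.
Three parent–offspring links: r = (1/2)^3 = 1/8.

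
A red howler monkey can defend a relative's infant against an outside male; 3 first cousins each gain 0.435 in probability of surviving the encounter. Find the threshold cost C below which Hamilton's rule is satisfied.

0.163125

r to a first cousin = 0.125 (first cousins share one grandparent pair — two paths of length 4: r = 2·(1/2)^4 = 1/8).
Hamilton's rule: n·r·B > C, so the trait is favored while C < n·r·B = 3·0.125·0.435 = 0.163125.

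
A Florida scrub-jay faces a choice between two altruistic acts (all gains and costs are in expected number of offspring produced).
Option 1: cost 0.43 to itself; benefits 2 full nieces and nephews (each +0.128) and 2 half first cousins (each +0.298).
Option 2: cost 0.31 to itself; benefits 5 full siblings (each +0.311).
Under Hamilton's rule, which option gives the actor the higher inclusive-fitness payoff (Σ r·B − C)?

Option 1: r to a full niece or nephew = 0.25.
Option 1: r to a half first cousin = 0.0625.
Option 1: Σ r·B − C = (2·0.25·0.128 + 2·0.0625·0.298) − 0.43 = -0.32875.
Option 2: r to a full sibling = 0.5.
Option 2: Σ r·B − C = (5·0.5·0.311) − 0.31 = 0.4675.
Option 2 has the higher net inclusive-fitness payoff.

Option 2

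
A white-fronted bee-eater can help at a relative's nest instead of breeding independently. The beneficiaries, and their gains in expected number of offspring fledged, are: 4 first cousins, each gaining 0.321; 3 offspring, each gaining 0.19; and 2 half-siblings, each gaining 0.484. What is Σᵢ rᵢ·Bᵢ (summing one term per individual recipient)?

r to a first cousin = 1/8 (first cousins share one grandparent pair — two paths of length 4: r = 2·(1/2)^4 = 1/8).
r to an offspring = 1/2 (one parent–offspring link: r = (1/2)^1 = 1/2).
r to a half-sibling = 1/4 (half-sibs share one parent — one path of length 2: r = (1/2)^2 = 1/4).
Summing one r·B term per recipient: 4·0.125·0.321 + 3·0.5·0.19 + 2·0.25·0.484 = 0.6875.

0.6875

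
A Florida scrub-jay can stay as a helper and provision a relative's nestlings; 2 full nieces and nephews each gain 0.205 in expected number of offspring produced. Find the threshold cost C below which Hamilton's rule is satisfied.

0.1025

r to a full niece or nephew = 1/4 (full aunt/uncle↔niece/nephew: two paths of length 3 through the shared grandparent pair: r = 2·(1/2)^3 = 1/4).
Hamilton's rule: n·r·B > C, so the trait is favored while C < n·r·B = 2·0.25·0.205 = 0.1025.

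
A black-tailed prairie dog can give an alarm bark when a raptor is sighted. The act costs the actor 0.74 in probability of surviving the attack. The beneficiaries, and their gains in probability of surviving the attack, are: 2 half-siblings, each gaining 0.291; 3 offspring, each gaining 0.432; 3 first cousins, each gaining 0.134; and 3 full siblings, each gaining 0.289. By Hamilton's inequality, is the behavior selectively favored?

Hamilton's rule: the trait is favored when the sum of r·B over every recipient exceeds the actor's cost C.
r to a half-sibling = 1/4 (half-sibs share one parent — one path of length 2: r = (1/2)^2 = 1/4).
r to an offspring = 1/2 (one parent–offspring link: r = (1/2)^1 = 1/2).
r to a first cousin = 0.125 (first cousins share one grandparent pair — two paths of length 4: r = 2·(1/2)^4 = 1/8).
r to a full sibling = 0.5 (full sibs share both parents — two paths of length 2: r = 2·(1/2)^2 = 1/2).
Summing one r·B term per recipient: 2·0.25·0.291 + 3·0.5·0.432 + 3·0.125·0.134 + 3·0.5·0.289 = 1.27725.
1.27725 > 0.74: the indirect benefit exceeds the cost.

Yes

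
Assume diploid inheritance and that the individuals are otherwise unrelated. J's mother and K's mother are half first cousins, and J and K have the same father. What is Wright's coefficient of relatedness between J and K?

0.265625

Wright's path rule: contributions from independent ancestry routes add.
J and K are related in two ways: half second cousins through their mothers (r = 1/64) and half-sibs through their shared father (r = 1/4).
r = 1/64 + 1/4 = 0.265625.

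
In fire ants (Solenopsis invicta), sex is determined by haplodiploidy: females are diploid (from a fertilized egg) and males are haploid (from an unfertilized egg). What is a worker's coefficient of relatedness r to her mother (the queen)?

One meiotic link between diploid queen and diploid daughter: r = 1/2.

0.5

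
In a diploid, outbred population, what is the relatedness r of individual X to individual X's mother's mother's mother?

0.125

Each parent–offspring link contributes a factor of 1/2, and independent paths through distinct common ancestors add.
Three parent–offspring links: r = (1/2)^3 = 1/8.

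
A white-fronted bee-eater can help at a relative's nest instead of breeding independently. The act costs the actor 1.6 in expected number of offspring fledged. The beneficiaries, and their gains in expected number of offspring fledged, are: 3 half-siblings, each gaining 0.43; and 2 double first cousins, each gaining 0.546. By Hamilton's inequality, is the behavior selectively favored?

Hamilton's rule: the trait is favored when the sum of r·B over every recipient exceeds the actor's cost C.
r to a half-sibling = 1/4 (half-sibs share one parent — one path of length 2: r = (1/2)^2 = 1/4).
r to a double first cousin = 0.25 (double first cousins share both grandparent pairs — four paths of length 4: r = 4·(1/2)^4 = 1/4).
Summing one r·B term per recipient: 3·0.25·0.43 + 2·0.25·0.546 = 0.5955.
0.5955 < 1.6: the indirect benefit is less than the cost.

No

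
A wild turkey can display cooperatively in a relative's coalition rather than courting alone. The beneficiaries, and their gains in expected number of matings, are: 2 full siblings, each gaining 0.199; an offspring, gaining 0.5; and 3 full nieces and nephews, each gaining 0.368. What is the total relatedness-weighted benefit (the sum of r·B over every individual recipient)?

r to a full sibling = 0.5 (full sibs share both parents — two paths of length 2: r = 2·(1/2)^2 = 1/2).
r to an offspring = 0.5 (one parent–offspring link: r = (1/2)^1 = 1/2).
r to a full niece or nephew = 1/4 (full aunt/uncle↔niece/nephew: two paths of length 3 through the shared grandparent pair: r = 2·(1/2)^3 = 1/4).
Summing one r·B term per recipient: 2·0.5·0.199 + 1·0.5·0.5 + 3·0.25·0.368 = 0.725.

0.725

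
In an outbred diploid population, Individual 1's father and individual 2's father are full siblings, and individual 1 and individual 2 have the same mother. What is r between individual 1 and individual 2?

With two independent routes of shared ancestry, r is the sum of the two contributions.
Individual 1 and individual 2 are related in two ways: first cousins through their fathers (r = 1/8) and half-sibs through their shared mother (r = 1/4).
r = 1/8 + 1/4 = 0.375.

0.375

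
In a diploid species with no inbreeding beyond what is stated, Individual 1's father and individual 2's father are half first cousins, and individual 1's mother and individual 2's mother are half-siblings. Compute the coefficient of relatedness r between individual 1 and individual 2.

0.078125

Relatedness sums over independent paths through distinct common ancestors.
Individual 1 and individual 2 are related in two ways: half second cousins through their fathers (r = 1/64) and half first cousins through their mothers (r = 1/16).
r = 1/64 + 1/16 = 5/64 = 0.078125.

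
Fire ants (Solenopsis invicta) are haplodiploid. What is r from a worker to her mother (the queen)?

0.5

One meiotic link between diploid queen and diploid daughter: r = 1/2.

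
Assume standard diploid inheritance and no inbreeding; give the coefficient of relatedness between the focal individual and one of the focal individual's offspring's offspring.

0.25

Each parent–offspring link contributes a factor of 1/2, and independent paths through distinct common ancestors add.
Two parent–offspring links: r = (1/2)^2 = 1/4.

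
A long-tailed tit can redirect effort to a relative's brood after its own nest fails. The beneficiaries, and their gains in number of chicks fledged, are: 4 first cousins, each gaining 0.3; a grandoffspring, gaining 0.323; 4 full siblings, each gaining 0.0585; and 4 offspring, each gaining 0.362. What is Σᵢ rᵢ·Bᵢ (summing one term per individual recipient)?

1.07175

r to a first cousin = 1/8 (first cousins share one grandparent pair — two paths of length 4: r = 2·(1/2)^4 = 1/8).
r to a grandoffspring = 0.25 (two parent–offspring links: r = (1/2)^2 = 1/4).
r to a full sibling = 0.5 (full sibs share both parents — two paths of length 2: r = 2·(1/2)^2 = 1/2).
r to an offspring = 1/2 (one parent–offspring link: r = (1/2)^1 = 1/2).
Summing one r·B term per recipient: 4·0.125·0.3 + 1·0.25·0.323 + 4·0.5·0.0585 + 4·0.5·0.362 = 1.07175.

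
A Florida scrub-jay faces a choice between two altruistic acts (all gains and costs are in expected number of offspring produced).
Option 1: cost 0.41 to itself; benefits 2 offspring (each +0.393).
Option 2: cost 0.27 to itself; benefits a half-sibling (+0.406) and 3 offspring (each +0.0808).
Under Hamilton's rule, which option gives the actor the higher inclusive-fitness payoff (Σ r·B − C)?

Option 1

Option 1: r to an offspring = 0.5.
Option 1: Σ r·B − C = (2·0.5·0.393) − 0.41 = -0.017.
Option 2: r to a half-sibling = 0.25.
Option 2: r to an offspring = 0.5.
Option 2: Σ r·B − C = (1·0.25·0.406 + 3·0.5·0.0808) − 0.27 = -0.0473.
Option 1 has the higher net inclusive-fitness payoff.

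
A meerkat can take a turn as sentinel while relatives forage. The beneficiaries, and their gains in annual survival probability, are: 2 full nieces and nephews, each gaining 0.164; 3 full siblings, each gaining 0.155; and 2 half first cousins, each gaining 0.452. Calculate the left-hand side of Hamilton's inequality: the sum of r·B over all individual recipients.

r to a full niece or nephew = 0.25 (full aunt/uncle↔niece/nephew: two paths of length 3 through the shared grandparent pair: r = 2·(1/2)^3 = 1/4).
r to a full sibling = 1/2 (full sibs share both parents — two paths of length 2: r = 2·(1/2)^2 = 1/2).
r to a half first cousin = 1/16 (half first cousins share one grandparent — one path of length 4: r = (1/2)^4 = 1/16).
Summing one r·B term per recipient: 2·0.25·0.164 + 3·0.5·0.155 + 2·0.0625·0.452 = 0.371.

0.371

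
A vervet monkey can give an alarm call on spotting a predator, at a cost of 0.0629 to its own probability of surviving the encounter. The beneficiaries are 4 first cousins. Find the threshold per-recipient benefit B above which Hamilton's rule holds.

r to a first cousin = 0.125 (first cousins share one grandparent pair — two paths of length 4: r = 2·(1/2)^4 = 1/8).
Hamilton's rule with n recipients of equal r: n·r·B > C, so B > C/(n·r) = 0.0629/(4·0.125) = 0.1258.

0.1258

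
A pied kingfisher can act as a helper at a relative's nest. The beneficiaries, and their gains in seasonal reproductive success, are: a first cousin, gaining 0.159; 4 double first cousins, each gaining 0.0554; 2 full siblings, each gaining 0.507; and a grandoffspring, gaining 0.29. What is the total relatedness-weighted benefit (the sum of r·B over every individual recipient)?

r to a first cousin = 1/8 (first cousins share one grandparent pair — two paths of length 4: r = 2·(1/2)^4 = 1/8).
r to a double first cousin = 0.25 (double first cousins share both grandparent pairs — four paths of length 4: r = 4·(1/2)^4 = 1/4).
r to a full sibling = 0.5 (full sibs share both parents — two paths of length 2: r = 2·(1/2)^2 = 1/2).
r to a grandoffspring = 0.25 (two parent–offspring links: r = (1/2)^2 = 1/4).
Summing one r·B term per recipient: 1·0.125·0.159 + 4·0.25·0.0554 + 2·0.5·0.507 + 1·0.25·0.29 = 0.654775.

0.654775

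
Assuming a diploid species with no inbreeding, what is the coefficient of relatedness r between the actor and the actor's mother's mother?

Each parent–offspring link contributes a factor of 1/2, and independent paths through distinct common ancestors add.
Two parent–offspring links: r = (1/2)^2 = 1/4.

0.25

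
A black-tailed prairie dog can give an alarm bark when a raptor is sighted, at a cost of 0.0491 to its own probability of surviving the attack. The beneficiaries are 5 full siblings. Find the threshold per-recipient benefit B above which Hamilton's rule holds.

0.0196

r to a full sibling = 1/2 (full sibs share both parents — two paths of length 2: r = 2·(1/2)^2 = 1/2).
Hamilton's rule with n recipients of equal r: n·r·B > C, so B > C/(n·r) = 0.0491/(5·0.5) = 0.0196.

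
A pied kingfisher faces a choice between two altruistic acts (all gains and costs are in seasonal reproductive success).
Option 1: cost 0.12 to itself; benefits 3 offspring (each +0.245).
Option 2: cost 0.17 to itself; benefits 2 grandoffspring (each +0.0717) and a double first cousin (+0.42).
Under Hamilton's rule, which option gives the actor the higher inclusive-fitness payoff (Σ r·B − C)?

Option 1

Option 1: r to an offspring = 0.5.
Option 1: Σ r·B − C = (3·0.5·0.245) − 0.12 = 0.2475.
Option 2: r to a grandoffspring = 0.25.
Option 2: r to a double first cousin = 0.25.
Option 2: Σ r·B − C = (2·0.25·0.0717 + 1·0.25·0.42) − 0.17 = -0.02915.
Option 1 has the higher net inclusive-fitness payoff.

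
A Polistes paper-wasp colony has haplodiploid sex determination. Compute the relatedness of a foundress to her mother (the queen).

One meiotic link between diploid queen and diploid daughter: r = 1/2.

0.5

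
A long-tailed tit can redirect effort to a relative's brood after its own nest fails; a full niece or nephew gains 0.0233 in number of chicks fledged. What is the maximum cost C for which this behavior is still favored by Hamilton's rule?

0.005825

r to a full niece or nephew = 0.25 (full aunt/uncle↔niece/nephew: two paths of length 3 through the shared grandparent pair: r = 2·(1/2)^3 = 1/4).
Hamilton's rule: n·r·B > C, so the trait is favored while C < n·r·B = 1·0.25·0.0233 = 0.005825.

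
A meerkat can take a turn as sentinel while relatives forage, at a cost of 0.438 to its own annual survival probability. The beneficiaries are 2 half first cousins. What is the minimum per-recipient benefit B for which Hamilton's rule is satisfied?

r to a half first cousin = 1/16 (half first cousins share one grandparent — one path of length 4: r = (1/2)^4 = 1/16).
Hamilton's rule with n recipients of equal r: n·r·B > C, so B > C/(n·r) = 0.438/(2·0.0625) = 3.504.

3.504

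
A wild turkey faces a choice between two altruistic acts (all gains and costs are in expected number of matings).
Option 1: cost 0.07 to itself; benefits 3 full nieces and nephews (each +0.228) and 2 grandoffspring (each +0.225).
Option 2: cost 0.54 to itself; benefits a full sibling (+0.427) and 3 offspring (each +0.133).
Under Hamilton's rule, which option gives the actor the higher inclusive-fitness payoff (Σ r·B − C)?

Option 1

Option 1: r to a full niece or nephew = 0.25.
Option 1: r to a grandoffspring = 0.25.
Option 1: Σ r·B − C = (3·0.25·0.228 + 2·0.25·0.225) − 0.07 = 0.2135.
Option 2: r to a full sibling = 0.5.
Option 2: r to an offspring = 0.5.
Option 2: Σ r·B − C = (1·0.5·0.427 + 3·0.5·0.133) − 0.54 = -0.127.
Option 1 has the higher net inclusive-fitness payoff.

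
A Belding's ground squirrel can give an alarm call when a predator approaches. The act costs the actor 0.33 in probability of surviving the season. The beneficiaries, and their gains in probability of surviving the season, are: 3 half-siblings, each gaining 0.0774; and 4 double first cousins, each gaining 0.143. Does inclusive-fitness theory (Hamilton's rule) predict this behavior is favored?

Hamilton's rule: the trait is favored when the sum of r·B over every recipient exceeds the actor's cost C.
r to a half-sibling = 0.25 (half-sibs share one parent — one path of length 2: r = (1/2)^2 = 1/4).
r to a double first cousin = 1/4 (double first cousins share both grandparent pairs — four paths of length 4: r = 4·(1/2)^4 = 1/4).
Summing one r·B term per recipient: 3·0.25·0.0774 + 4·0.25·0.143 = 0.20105.
0.20105 < 0.33: the indirect benefit is less than the cost.

No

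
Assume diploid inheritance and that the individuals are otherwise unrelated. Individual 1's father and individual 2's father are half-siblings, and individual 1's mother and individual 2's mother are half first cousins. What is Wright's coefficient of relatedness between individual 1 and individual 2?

Relatedness sums over independent paths through distinct common ancestors.
Individual 1 and individual 2 are related in two ways: half first cousins through their fathers (r = 1/16) and half second cousins through their mothers (r = 1/64).
r = 1/16 + 1/64 = 0.078125.

0.078125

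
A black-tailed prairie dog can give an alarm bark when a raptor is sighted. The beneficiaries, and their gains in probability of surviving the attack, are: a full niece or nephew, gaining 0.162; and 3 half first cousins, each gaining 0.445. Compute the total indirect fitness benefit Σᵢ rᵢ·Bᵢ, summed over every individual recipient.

0.1239375

r to a full niece or nephew = 1/4 (full aunt/uncle↔niece/nephew: two paths of length 3 through the shared grandparent pair: r = 2·(1/2)^3 = 1/4).
r to a half first cousin = 0.0625 (half first cousins share one grandparent — one path of length 4: r = (1/2)^4 = 1/16).
Summing one r·B term per recipient: 1·0.25·0.162 + 3·0.0625·0.445 = 0.1239375.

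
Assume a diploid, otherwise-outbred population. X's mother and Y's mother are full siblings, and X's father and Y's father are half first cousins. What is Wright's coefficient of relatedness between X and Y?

0.140625

With two independent routes of shared ancestry, r is the sum of the two contributions.
X and Y are related in two ways: first cousins through their mothers (r = 1/8) and half second cousins through their fathers (r = 1/64).
r = 1/8 + 1/64 = 9/64 = 0.140625.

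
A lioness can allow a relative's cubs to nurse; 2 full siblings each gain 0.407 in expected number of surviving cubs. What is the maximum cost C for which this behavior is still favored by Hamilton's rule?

r to a full sibling = 1/2 (full sibs share both parents — two paths of length 2: r = 2·(1/2)^2 = 1/2).
Hamilton's rule: n·r·B > C, so the trait is favored while C < n·r·B = 2·0.5·0.407 = 0.407.

0.407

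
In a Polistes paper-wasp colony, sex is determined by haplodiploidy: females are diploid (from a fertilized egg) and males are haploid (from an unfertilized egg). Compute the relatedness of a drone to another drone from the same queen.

0.5

Haploid brothers each carry a random half of the queen's diploid genome, so on average they share half: r = 1/2.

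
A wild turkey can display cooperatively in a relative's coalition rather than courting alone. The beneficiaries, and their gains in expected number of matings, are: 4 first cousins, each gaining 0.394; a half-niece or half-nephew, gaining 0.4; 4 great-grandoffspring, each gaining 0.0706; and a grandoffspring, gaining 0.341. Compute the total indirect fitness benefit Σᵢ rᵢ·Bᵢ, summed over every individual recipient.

0.36755

r to a first cousin = 0.125 (first cousins share one grandparent pair — two paths of length 4: r = 2·(1/2)^4 = 1/8).
r to a half-niece or half-nephew = 1/8 (half-aunt/uncle↔niece/nephew: one path of length 3: r = (1/2)^3 = 1/8).
r to a great-grandoffspring = 1/8 (three parent–offspring links: r = (1/2)^3 = 1/8).
r to a grandoffspring = 0.25 (two parent–offspring links: r = (1/2)^2 = 1/4).
Summing one r·B term per recipient: 4·0.125·0.394 + 1·0.125·0.4 + 4·0.125·0.0706 + 1·0.25·0.341 = 0.36755.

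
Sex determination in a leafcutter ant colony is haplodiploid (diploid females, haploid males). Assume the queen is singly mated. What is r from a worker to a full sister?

0.75

Haplodiploid full sisters inherit their father's entire haploid genome identically (contributing 1/2) and on average half of their mother's contribution (1/2 · 1/2 = 1/4); r = 1/2 + 1/4 = 3/4.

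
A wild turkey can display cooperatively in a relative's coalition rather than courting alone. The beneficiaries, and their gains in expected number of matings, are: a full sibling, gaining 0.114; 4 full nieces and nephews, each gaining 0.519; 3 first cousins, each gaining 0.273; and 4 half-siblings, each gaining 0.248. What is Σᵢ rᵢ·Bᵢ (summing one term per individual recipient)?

r to a full sibling = 1/2 (full sibs share both parents — two paths of length 2: r = 2·(1/2)^2 = 1/2).
r to a full niece or nephew = 0.25 (full aunt/uncle↔niece/nephew: two paths of length 3 through the shared grandparent pair: r = 2·(1/2)^3 = 1/4).
r to a first cousin = 0.125 (first cousins share one grandparent pair — two paths of length 4: r = 2·(1/2)^4 = 1/8).
r to a half-sibling = 1/4 (half-sibs share one parent — one path of length 2: r = (1/2)^2 = 1/4).
Summing one r·B term per recipient: 1·0.5·0.114 + 4·0.25·0.519 + 3·0.125·0.273 + 4·0.25·0.248 = 0.926375.

0.926375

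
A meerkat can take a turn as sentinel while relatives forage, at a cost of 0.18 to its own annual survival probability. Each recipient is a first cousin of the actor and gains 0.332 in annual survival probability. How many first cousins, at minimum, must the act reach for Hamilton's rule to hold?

5

r to a first cousin = 1/8 (first cousins share one grandparent pair — two paths of length 4: r = 2·(1/2)^4 = 1/8).
Hamilton's rule: n·r·B > C  ⇒  n > C/(r·B) = 0.18/(0.125·0.332) = 4.337.
The smallest integer exceeding 4.337 is 5.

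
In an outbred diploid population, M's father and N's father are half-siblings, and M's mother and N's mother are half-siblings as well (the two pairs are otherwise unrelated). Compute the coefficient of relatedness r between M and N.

0.125

Independent pedigree routes through distinct common ancestors add.
M and N are related in two ways: half first cousins through their fathers (r = 1/16) and half first cousins through their mothers (r = 1/16).
r = 1/16 + 1/16 = 0.125.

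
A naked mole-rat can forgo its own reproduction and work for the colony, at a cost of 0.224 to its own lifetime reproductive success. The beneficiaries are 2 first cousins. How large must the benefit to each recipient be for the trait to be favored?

r to a first cousin = 0.125 (first cousins share one grandparent pair — two paths of length 4: r = 2·(1/2)^4 = 1/8).
Hamilton's rule with n recipients of equal r: n·r·B > C, so B > C/(n·r) = 0.224/(2·0.125) = 0.896.

0.896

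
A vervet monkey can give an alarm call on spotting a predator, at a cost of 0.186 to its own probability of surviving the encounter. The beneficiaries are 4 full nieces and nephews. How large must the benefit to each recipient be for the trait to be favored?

0.186

r to a full niece or nephew = 1/4 (full aunt/uncle↔niece/nephew: two paths of length 3 through the shared grandparent pair: r = 2·(1/2)^3 = 1/4).
Hamilton's rule with n recipients of equal r: n·r·B > C, so B > C/(n·r) = 0.186/(4·0.25) = 0.186.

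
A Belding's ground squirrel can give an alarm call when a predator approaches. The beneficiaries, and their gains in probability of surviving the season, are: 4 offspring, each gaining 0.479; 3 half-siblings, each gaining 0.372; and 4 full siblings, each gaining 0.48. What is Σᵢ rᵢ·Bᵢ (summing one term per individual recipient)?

2.197

r to an offspring = 1/2 (one parent–offspring link: r = (1/2)^1 = 1/2).
r to a half-sibling = 1/4 (half-sibs share one parent — one path of length 2: r = (1/2)^2 = 1/4).
r to a full sibling = 0.5 (full sibs share both parents — two paths of length 2: r = 2·(1/2)^2 = 1/2).
Summing one r·B term per recipient: 4·0.5·0.479 + 3·0.25·0.372 + 4·0.5·0.48 = 2.197.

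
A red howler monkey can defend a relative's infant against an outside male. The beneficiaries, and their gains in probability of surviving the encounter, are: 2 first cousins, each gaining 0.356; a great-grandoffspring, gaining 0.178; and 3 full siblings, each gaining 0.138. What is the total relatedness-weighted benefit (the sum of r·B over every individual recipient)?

r to a first cousin = 0.125 (first cousins share one grandparent pair — two paths of length 4: r = 2·(1/2)^4 = 1/8).
r to a great-grandoffspring = 1/8 (three parent–offspring links: r = (1/2)^3 = 1/8).
r to a full sibling = 0.5 (full sibs share both parents — two paths of length 2: r = 2·(1/2)^2 = 1/2).
Summing one r·B term per recipient: 2·0.125·0.356 + 1·0.125·0.178 + 3·0.5·0.138 = 0.31825.

0.31825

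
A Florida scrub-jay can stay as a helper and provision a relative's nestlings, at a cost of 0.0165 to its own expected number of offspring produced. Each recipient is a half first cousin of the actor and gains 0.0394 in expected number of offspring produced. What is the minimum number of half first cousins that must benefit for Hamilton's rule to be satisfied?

r to a half first cousin = 0.0625 (half first cousins share one grandparent — one path of length 4: r = (1/2)^4 = 1/16).
Hamilton's rule: n·r·B > C  ⇒  n > C/(r·B) = 0.0165/(0.0625·0.0394) = 6.701.
The smallest integer exceeding 6.701 is 7.

7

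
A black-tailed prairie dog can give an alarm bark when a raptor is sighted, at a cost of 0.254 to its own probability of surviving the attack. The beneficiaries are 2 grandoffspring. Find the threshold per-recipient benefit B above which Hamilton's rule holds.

0.508

r to a grandoffspring = 0.25 (two parent–offspring links: r = (1/2)^2 = 1/4).
Hamilton's rule with n recipients of equal r: n·r·B > C, so B > C/(n·r) = 0.254/(2·0.25) = 0.508.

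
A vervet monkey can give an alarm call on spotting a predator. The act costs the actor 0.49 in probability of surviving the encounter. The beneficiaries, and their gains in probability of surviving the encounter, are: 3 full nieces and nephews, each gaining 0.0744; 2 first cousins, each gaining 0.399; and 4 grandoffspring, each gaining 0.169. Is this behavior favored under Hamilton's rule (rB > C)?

Hamilton's rule: the trait is favored when the sum of r·B over every recipient exceeds the actor's cost C.
r to a full niece or nephew = 1/4 (full aunt/uncle↔niece/nephew: two paths of length 3 through the shared grandparent pair: r = 2·(1/2)^3 = 1/4).
r to a first cousin = 0.125 (first cousins share one grandparent pair — two paths of length 4: r = 2·(1/2)^4 = 1/8).
r to a grandoffspring = 0.25 (two parent–offspring links: r = (1/2)^2 = 1/4).
Summing one r·B term per recipient: 3·0.25·0.0744 + 2·0.125·0.399 + 4·0.25·0.169 = 0.32455.
0.32455 < 0.49: the indirect benefit is less than the cost.

No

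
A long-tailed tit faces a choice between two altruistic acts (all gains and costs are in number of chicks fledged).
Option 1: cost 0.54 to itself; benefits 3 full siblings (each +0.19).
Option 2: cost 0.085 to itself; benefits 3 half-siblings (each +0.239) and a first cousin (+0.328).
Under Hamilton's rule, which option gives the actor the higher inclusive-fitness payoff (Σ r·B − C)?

Option 2

Option 1: r to a full sibling = 0.5.
Option 1: Σ r·B − C = (3·0.5·0.19) − 0.54 = -0.255.
Option 2: r to a half-sibling = 0.25.
Option 2: r to a first cousin = 0.125.
Option 2: Σ r·B − C = (3·0.25·0.239 + 1·0.125·0.328) − 0.085 = 0.13525.
Option 2 has the higher net inclusive-fitness payoff.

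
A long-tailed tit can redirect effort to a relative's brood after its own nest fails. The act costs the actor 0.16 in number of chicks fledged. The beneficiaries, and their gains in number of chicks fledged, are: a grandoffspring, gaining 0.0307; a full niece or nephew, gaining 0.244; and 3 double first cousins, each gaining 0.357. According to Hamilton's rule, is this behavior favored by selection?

Yes

Hamilton's rule: the trait is favored when the sum of r·B over every recipient exceeds the actor's cost C.
r to a grandoffspring = 0.25 (two parent–offspring links: r = (1/2)^2 = 1/4).
r to a full niece or nephew = 1/4 (full aunt/uncle↔niece/nephew: two paths of length 3 through the shared grandparent pair: r = 2·(1/2)^3 = 1/4).
r to a double first cousin = 0.25 (double first cousins share both grandparent pairs — four paths of length 4: r = 4·(1/2)^4 = 1/4).
Summing one r·B term per recipient: 1·0.25·0.0307 + 1·0.25·0.244 + 3·0.25·0.357 = 0.336425.
0.336425 > 0.16: the indirect benefit exceeds the cost.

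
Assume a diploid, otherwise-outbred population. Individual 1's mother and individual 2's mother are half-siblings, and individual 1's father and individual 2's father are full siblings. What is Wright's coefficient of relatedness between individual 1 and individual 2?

0.1875

Wright's path rule: contributions from independent ancestry routes add.
Individual 1 and individual 2 are related in two ways: half first cousins through their mothers (r = 1/16) and first cousins through their fathers (r = 1/8).
r = 1/16 + 1/8 = 0.1875.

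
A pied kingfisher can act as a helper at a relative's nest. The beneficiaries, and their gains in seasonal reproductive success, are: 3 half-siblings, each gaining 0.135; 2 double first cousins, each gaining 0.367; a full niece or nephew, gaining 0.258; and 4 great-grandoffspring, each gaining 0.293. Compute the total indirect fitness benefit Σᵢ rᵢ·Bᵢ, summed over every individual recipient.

r to a half-sibling = 0.25 (half-sibs share one parent — one path of length 2: r = (1/2)^2 = 1/4).
r to a double first cousin = 1/4 (double first cousins share both grandparent pairs — four paths of length 4: r = 4·(1/2)^4 = 1/4).
r to a full niece or nephew = 1/4 (full aunt/uncle↔niece/nephew: two paths of length 3 through the shared grandparent pair: r = 2·(1/2)^3 = 1/4).
r to a great-grandoffspring = 1/8 (three parent–offspring links: r = (1/2)^3 = 1/8).
Summing one r·B term per recipient: 3·0.25·0.135 + 2·0.25·0.367 + 1·0.25·0.258 + 4·0.125·0.293 = 0.49575.

0.49575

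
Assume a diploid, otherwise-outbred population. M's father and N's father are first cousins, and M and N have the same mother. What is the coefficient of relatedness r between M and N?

Wright's path rule: contributions from independent ancestry routes add.
M and N are related in two ways: second cousins through their fathers (r = 1/32) and half-sibs through their shared mother (r = 1/4).
r = 1/32 + 1/4 = 9/32 = 0.28125.

0.28125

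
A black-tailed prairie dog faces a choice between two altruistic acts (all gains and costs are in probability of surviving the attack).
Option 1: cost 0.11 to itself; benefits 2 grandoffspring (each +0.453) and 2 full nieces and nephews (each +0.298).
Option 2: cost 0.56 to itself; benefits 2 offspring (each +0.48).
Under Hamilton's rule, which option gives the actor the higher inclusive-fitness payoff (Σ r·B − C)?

Option 1

Option 1: r to a grandoffspring = 0.25.
Option 1: r to a full niece or nephew = 0.25.
Option 1: Σ r·B − C = (2·0.25·0.453 + 2·0.25·0.298) − 0.11 = 0.2655.
Option 2: r to an offspring = 0.5.
Option 2: Σ r·B − C = (2·0.5·0.48) − 0.56 = -0.08.
Option 1 has the higher net inclusive-fitness payoff.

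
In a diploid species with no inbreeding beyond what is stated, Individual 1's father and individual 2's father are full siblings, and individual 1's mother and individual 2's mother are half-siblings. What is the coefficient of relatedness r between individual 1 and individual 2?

With two independent routes of shared ancestry, r is the sum of the two contributions.
Individual 1 and individual 2 are related in two ways: first cousins through their fathers (r = 1/8) and half first cousins through their mothers (r = 1/16).
r = 1/8 + 1/16 = 0.1875.

0.1875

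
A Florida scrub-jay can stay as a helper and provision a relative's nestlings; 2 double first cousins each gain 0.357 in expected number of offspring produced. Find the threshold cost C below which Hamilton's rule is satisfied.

0.1785

r to a double first cousin = 0.25 (double first cousins share both grandparent pairs — four paths of length 4: r = 4·(1/2)^4 = 1/4).
Hamilton's rule: n·r·B > C, so the trait is favored while C < n·r·B = 2·0.25·0.357 = 0.1785.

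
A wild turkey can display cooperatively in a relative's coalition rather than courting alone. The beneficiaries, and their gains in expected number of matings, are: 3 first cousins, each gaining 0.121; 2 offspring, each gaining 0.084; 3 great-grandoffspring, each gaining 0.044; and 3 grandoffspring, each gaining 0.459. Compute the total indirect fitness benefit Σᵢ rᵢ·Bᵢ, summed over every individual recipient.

r to a first cousin = 0.125 (first cousins share one grandparent pair — two paths of length 4: r = 2·(1/2)^4 = 1/8).
r to an offspring = 0.5 (one parent–offspring link: r = (1/2)^1 = 1/2).
r to a great-grandoffspring = 1/8 (three parent–offspring links: r = (1/2)^3 = 1/8).
r to a grandoffspring = 0.25 (two parent–offspring links: r = (1/2)^2 = 1/4).
Summing one r·B term per recipient: 3·0.125·0.121 + 2·0.5·0.084 + 3·0.125·0.044 + 3·0.25·0.459 = 0.490125.

0.490125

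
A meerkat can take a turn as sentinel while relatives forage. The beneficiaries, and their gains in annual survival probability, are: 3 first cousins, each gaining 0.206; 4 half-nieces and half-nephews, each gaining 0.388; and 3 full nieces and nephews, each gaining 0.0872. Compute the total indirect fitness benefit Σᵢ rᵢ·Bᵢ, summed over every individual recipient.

r to a first cousin = 1/8 (first cousins share one grandparent pair — two paths of length 4: r = 2·(1/2)^4 = 1/8).
r to a half-niece or half-nephew = 0.125 (half-aunt/uncle↔niece/nephew: one path of length 3: r = (1/2)^3 = 1/8).
r to a full niece or nephew = 0.25 (full aunt/uncle↔niece/nephew: two paths of length 3 through the shared grandparent pair: r = 2·(1/2)^3 = 1/4).
Summing one r·B term per recipient: 3·0.125·0.206 + 4·0.125·0.388 + 3·0.25·0.0872 = 0.33665.

0.33665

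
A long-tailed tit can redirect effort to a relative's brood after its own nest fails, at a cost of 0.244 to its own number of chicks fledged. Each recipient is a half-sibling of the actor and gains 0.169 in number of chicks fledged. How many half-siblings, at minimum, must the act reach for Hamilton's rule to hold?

6

r to a half-sibling = 0.25 (half-sibs share one parent — one path of length 2: r = (1/2)^2 = 1/4).
Hamilton's rule: n·r·B > C  ⇒  n > C/(r·B) = 0.244/(0.25·0.169) = 5.775.
The smallest integer exceeding 5.775 is 6.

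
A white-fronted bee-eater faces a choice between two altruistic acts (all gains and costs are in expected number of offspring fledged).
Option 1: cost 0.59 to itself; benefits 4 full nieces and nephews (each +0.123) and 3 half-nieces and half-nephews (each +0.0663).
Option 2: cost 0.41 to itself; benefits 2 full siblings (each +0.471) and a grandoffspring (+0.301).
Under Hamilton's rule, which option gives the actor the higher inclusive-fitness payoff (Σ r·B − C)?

Option 1: r to a full niece or nephew = 0.25.
Option 1: r to a half-niece or half-nephew = 0.125.
Option 1: Σ r·B − C = (4·0.25·0.123 + 3·0.125·0.0663) − 0.59 = -0.4421375.
Option 2: r to a full sibling = 0.5.
Option 2: r to a grandoffspring = 0.25.
Option 2: Σ r·B − C = (2·0.5·0.471 + 1·0.25·0.301) − 0.41 = 0.13625.
Option 2 has the higher net inclusive-fitness payoff.

Option 2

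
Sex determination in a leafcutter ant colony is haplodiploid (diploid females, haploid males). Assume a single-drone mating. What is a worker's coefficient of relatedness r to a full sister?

Haplodiploid full sisters inherit their father's entire haploid genome identically (contributing 1/2) and on average half of their mother's contribution (1/2 · 1/2 = 1/4); r = 1/2 + 1/4 = 3/4.

0.75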